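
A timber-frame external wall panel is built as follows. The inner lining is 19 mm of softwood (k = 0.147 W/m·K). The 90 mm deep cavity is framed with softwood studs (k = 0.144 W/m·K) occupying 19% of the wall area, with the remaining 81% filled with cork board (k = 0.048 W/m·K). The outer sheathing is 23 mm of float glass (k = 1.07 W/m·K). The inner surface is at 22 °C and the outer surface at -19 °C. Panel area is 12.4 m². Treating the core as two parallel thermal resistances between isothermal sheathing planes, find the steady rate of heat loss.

Q ≈ 337 W

Sheathing layers in series; stud and cavity paths in parallel between them.
R_inner = 0.019/(0.147×12.4) = 0.01042 K/W
R_stud  = 0.09/(0.144×0.19×12.4) = 0.2653 K/W
R_cav   = 0.09/(0.048×0.81×12.4) = 0.1867 K/W
1/R_core = 1/R_stud + 1/R_cav → R_core = 0.1096 K/W
R_outer = 0.023/(1.07×12.4) = 0.001733 K/W
R_total = 0.1217 K/W
Q = ΔT/R_total = 41/0.1217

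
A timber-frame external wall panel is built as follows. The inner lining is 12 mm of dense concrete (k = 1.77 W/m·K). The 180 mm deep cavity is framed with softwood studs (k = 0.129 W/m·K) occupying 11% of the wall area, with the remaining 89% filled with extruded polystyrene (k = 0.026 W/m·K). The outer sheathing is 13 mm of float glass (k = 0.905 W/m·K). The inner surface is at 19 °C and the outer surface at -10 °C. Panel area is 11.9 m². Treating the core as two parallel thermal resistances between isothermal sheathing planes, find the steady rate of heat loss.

Q ≈ 71.3 W

Sheathing layers in series; stud and cavity paths in parallel between them.
R_inner = 0.012/(1.77×11.9) = 5.697×10^-4 K/W
R_stud  = 0.18/(0.129×0.11×11.9) = 1.066 K/W
R_cav   = 0.18/(0.026×0.89×11.9) = 0.6537 K/W
1/R_core = 1/R_stud + 1/R_cav → R_core = 0.4052 K/W
R_outer = 0.013/(0.905×11.9) = 0.001207 K/W
R_total = 0.407 K/W
Q = ΔT/R_total = 29/0.407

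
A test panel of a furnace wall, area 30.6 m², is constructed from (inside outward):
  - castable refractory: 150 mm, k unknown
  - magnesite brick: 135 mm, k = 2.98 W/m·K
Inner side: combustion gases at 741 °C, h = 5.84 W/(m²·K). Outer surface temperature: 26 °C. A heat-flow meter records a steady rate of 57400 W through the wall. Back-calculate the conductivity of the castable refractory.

Series thermal resistances:
R_inner film = 1/(h_i·A) = 1/(5.84×30.6) = 0.005596 K/W
R_magnesite brick = L/(kA) = 0.135/(2.98×30.6) = 0.00148 K/W
Sum of known resistances R_other = 0.007076 K/W
Total R = ΔT/Q = 715/57400 = 0.01246 K/W
R_castable refractory = R_total − R_other = 0.00538 K/W
k = L/(R·A) = 0.15/(0.00538×30.6)

k ≈ 0.911 W/(m·K)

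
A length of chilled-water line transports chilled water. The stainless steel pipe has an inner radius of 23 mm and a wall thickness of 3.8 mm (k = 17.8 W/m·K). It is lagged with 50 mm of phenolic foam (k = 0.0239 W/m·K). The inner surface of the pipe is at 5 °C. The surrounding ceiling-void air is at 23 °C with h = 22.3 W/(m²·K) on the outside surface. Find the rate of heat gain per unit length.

For a radial system each layer contributes R = ln(r_out/r_in)/(2πkL); films add R = 1/(hA).
R_stainless steel pipe wall = ln(26.8/23)/(2π×17.8×1) = 0.001367 K/W
R_phenolic foam = ln(76.8/26.8)/(2π×0.0239×1) = 7.011 K/W
R_outer film = 1/(h_o·2πr_oL) = 1/(22.3×2π×0.0768×1) = 0.09293 K/W
R_total = 7.105 K/W
Q = ΔT/R_total = 18/7.105

q′ ≈ 2.53 W/m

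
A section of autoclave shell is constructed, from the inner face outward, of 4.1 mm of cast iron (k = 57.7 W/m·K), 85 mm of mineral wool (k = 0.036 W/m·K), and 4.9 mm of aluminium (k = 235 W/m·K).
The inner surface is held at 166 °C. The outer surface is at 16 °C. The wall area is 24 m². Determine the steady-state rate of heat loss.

Q ≈ 1520 W

Model the wall as resistances in series:
R_cast iron = L/(kA) = 0.0041/(57.7×24) = 2.961×10^-6 K/W
R_mineral wool = L/(kA) = 0.085/(0.036×24) = 0.09838 K/W
R_aluminium = L/(kA) = 0.0049/(235×24) = 8.688×10^-7 K/W
R_total = 0.09838 K/W
Q = ΔT / R_total = 150 / 0.09838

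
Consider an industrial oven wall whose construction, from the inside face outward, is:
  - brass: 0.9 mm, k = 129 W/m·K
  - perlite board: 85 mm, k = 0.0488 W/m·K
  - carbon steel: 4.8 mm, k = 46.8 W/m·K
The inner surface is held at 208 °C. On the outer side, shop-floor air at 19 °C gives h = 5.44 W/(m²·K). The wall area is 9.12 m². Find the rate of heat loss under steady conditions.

Q ≈ 895 W

Using the resistance-network approach (series):
R_brass = L/(kA) = 0.0009/(129×9.12) = 7.65×10^-7 K/W
R_perlite board = L/(kA) = 0.085/(0.0488×9.12) = 0.191 K/W
R_carbon steel = L/(kA) = 0.0048/(46.8×9.12) = 1.125×10^-5 K/W
R_outer film = 1/(h_o·A) = 1/(5.44×9.12) = 0.02016 K/W
R_total = 0.2112 K/W
Q = ΔT / R_total = 189 / 0.2112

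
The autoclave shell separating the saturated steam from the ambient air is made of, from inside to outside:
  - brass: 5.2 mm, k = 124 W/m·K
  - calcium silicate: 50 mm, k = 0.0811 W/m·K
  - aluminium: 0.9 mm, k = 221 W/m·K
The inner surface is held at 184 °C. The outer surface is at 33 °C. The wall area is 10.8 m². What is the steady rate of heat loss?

Q ≈ 2640 W

Model the wall as resistances in series:
R_brass = L/(kA) = 0.0052/(124×10.8) = 3.883×10^-6 K/W
R_calcium silicate = L/(kA) = 0.05/(0.0811×10.8) = 0.05709 K/W
R_aluminium = L/(kA) = 0.0009/(221×10.8) = 3.771×10^-7 K/W
R_total = 0.05709 K/W
Q = ΔT / R_total = 151 / 0.05709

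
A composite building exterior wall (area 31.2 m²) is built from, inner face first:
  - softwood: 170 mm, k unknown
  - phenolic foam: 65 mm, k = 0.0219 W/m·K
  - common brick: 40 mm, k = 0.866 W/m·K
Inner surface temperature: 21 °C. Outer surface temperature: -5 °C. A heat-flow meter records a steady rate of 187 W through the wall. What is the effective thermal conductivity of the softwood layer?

k ≈ 0.128 W/(m·K)

Treating each layer as a thermal resistance in series:
R_phenolic foam = L/(kA) = 0.065/(0.0219×31.2) = 0.09513 K/W
R_common brick = L/(kA) = 0.04/(0.866×31.2) = 0.00148 K/W
Sum of known resistances R_other = 0.09661 K/W
Total R = ΔT/Q = 26/187 = 0.139 K/W
R_softwood = R_total − R_other = 0.04243 K/W
k = L/(R·A) = 0.17/(0.04243×31.2)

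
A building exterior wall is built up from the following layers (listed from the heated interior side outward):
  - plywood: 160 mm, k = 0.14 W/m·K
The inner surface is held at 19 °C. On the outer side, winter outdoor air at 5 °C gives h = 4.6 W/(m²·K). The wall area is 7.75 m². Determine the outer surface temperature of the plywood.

Thermal resistances in series:
R_plywood = L/(kA) = 0.16/(0.14×7.75) = 0.1475 K/W
R_outer film = 1/(h_o·A) = 1/(4.6×7.75) = 0.02805 K/W
R_total = 0.1755 K/W;  Q = ΔT/R_total = 14/0.1755 = 79.76 W
T_interface = T_inner − Q·ΣR(inner→interface) = 19 − 79.8×0.1475

T ≈ 7.24 °C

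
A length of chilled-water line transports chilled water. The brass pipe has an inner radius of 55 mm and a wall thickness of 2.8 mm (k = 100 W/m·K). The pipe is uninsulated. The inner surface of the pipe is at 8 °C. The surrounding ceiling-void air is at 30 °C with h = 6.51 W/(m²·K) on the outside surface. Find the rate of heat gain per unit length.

q′ ≈ 52 W/m

Per-layer cylindrical resistances, series-summed:
R_brass pipe wall = ln(57.8/55)/(2π×100×1) = 7.903×10^-5 K/W
R_outer film = 1/(h_o·2πr_oL) = 1/(6.51×2π×0.0578×1) = 0.423 K/W
R_total = 0.4231 K/W
Q = ΔT/R_total = 22/0.4231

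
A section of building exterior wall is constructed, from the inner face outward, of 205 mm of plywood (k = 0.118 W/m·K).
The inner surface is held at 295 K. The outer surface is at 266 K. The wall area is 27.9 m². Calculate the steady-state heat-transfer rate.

Q ≈ 466 W

Treating each layer as a thermal resistance in series:
R_plywood = L/(kA) = 0.205/(0.118×27.9) = 0.06227 K/W
R_total = 0.06227 K/W
Q = ΔT / R_total = 29 / 0.06227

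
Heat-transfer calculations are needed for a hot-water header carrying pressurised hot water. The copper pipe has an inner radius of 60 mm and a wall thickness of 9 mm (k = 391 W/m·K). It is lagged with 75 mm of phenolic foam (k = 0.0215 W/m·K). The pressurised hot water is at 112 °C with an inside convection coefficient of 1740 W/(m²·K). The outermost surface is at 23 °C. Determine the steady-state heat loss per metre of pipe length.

Treating each annulus and film as a series resistance:
R_inner film = 1/(h_i·2πr₁L) = 1/(1740×2π×0.06×1) = 0.001524 K/W
R_copper pipe wall = ln(69/60)/(2π×391×1) = 5.689×10^-5 K/W
R_phenolic foam = ln(144/69)/(2π×0.0215×1) = 5.446 K/W
R_total = 5.448 K/W
Q = ΔT/R_total = 89/5.448

q′ ≈ 16.3 W/m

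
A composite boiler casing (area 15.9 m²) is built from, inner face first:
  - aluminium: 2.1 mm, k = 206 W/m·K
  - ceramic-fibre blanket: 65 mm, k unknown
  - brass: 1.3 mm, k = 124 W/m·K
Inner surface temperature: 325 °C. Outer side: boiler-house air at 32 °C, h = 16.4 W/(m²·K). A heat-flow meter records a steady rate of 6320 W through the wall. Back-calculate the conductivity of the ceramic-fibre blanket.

Using the resistance-network approach (series):
R_aluminium = L/(kA) = 0.0021/(206×15.9) = 6.411×10^-7 K/W
R_brass = L/(kA) = 0.0013/(124×15.9) = 6.594×10^-7 K/W
R_outer film = 1/(h_o·A) = 1/(16.4×15.9) = 0.003835 K/W
Sum of known resistances R_other = 0.003836 K/W
Total R = ΔT/Q = 293/6320 = 0.04636 K/W
R_ceramic-fibre blanket = R_total − R_other = 0.04252 K/W
k = L/(R·A) = 0.065/(0.04252×15.9)

k ≈ 0.0961 W/(m·K)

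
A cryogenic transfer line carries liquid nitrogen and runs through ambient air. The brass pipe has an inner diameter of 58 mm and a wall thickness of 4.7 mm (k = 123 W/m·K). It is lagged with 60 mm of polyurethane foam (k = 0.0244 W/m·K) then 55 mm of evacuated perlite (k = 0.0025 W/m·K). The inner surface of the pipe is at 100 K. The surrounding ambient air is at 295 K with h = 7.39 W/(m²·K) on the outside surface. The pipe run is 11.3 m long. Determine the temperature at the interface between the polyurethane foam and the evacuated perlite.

T ≈ 136 K

For a radial system each layer contributes R = ln(r_out/r_in)/(2πkL); films add R = 1/(hA).
R_brass pipe wall = ln(33.7/29)/(2π×123×11.3) = 1.72×10^-5 K/W
R_polyurethane foam = ln(93.7/33.7)/(2π×0.0244×11.3) = 0.5903 K/W
R_evacuated perlite = ln(148.7/93.7)/(2π×0.0025×11.3) = 2.602 K/W
R_outer film = 1/(h_o·2πr_oL) = 1/(7.39×2π×0.1487×11.3) = 0.01282 K/W
R_total = 3.205 K/W
Q = ΔT/R_total = 195/3.205
Q = 60.8 W
T_interface = T_inner + Q·ΣR(inner→interface) = 100 + 60.8×0.5903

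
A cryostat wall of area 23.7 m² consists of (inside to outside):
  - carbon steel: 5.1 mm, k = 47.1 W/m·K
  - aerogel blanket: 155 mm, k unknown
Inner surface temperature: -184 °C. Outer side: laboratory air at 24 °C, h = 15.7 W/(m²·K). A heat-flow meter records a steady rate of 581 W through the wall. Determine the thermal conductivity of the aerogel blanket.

Using the resistance-network approach (series):
R_carbon steel = L/(kA) = 0.0051/(47.1×23.7) = 4.569×10^-6 K/W
R_outer film = 1/(h_o·A) = 1/(15.7×23.7) = 0.002688 K/W
Sum of known resistances R_other = 0.002692 K/W
Total R = ΔT/Q = 208/581 = 0.358 K/W
R_aerogel blanket = R_total − R_other = 0.3553 K/W
k = L/(R·A) = 0.155/(0.3553×23.7)

k ≈ 0.0184 W/(m·K)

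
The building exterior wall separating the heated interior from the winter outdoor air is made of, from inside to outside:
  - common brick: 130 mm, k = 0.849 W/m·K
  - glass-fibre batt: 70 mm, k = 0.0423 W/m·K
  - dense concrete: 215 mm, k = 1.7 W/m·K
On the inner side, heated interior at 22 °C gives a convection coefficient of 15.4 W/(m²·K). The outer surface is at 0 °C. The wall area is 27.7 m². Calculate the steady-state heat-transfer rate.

Model the wall as resistances in series:
R_inner film = 1/(h_i·A) = 1/(15.4×27.7) = 0.002344 K/W
R_common brick = L/(kA) = 0.13/(0.849×27.7) = 0.005528 K/W
R_glass-fibre batt = L/(kA) = 0.07/(0.0423×27.7) = 0.05974 K/W
R_dense concrete = L/(kA) = 0.215/(1.7×27.7) = 0.004566 K/W
R_total = 0.07218 K/W
Q = ΔT / R_total = 22 / 0.07218

Q ≈ 305 W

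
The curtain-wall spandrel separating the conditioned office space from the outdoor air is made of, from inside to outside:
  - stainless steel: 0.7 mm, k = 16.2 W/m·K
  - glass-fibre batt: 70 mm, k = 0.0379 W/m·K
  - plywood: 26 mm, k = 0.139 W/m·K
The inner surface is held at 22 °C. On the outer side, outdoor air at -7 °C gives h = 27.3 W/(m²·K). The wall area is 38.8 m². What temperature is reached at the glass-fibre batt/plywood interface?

Thermal resistances in series:
R_stainless steel = L/(kA) = 0.0007/(16.2×38.8) = 1.114×10^-6 K/W
R_glass-fibre batt = L/(kA) = 0.07/(0.0379×38.8) = 0.0476 K/W
R_plywood = L/(kA) = 0.026/(0.139×38.8) = 0.004821 K/W
R_outer film = 1/(h_o·A) = 1/(27.3×38.8) = 9.441×10^-4 K/W
R_total = 0.05337 K/W;  Q = ΔT/R_total = 29/0.05337 = 543.4 W
T_interface = T_inner − Q·ΣR(inner→interface) = 22 − 543×0.0476

T ≈ -3.87 °C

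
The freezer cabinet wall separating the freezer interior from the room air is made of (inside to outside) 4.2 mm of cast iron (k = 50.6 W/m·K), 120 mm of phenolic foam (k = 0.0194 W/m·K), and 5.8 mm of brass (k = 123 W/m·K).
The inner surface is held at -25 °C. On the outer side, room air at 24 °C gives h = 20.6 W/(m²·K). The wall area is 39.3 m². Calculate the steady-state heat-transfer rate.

Treating each layer as a thermal resistance in series:
R_cast iron = L/(kA) = 0.0042/(50.6×39.3) = 2.112×10^-6 K/W
R_phenolic foam = L/(kA) = 0.12/(0.0194×39.3) = 0.1574 K/W
R_brass = L/(kA) = 0.0058/(123×39.3) = 1.2×10^-6 K/W
R_outer film = 1/(h_o·A) = 1/(20.6×39.3) = 0.001235 K/W
R_total = 0.1586 K/W
Q = ΔT / R_total = 49 / 0.1586

Q ≈ 309 W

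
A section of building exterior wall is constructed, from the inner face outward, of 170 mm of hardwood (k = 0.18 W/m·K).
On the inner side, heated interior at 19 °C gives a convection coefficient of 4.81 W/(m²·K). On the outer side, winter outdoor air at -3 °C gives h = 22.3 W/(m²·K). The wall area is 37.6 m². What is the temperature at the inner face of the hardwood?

T ≈ 15.2 °C

Series thermal resistances:
R_inner film = 1/(h_i·A) = 1/(4.81×37.6) = 0.005529 K/W
R_hardwood = L/(kA) = 0.17/(0.18×37.6) = 0.02512 K/W
R_outer film = 1/(h_o·A) = 1/(22.3×37.6) = 0.001193 K/W
R_total = 0.03184 K/W;  Q = ΔT/R_total = 22/0.03184 = 691 W
T_interface = T_inner − Q·ΣR(inner→interface) = 19 − 691×0.005529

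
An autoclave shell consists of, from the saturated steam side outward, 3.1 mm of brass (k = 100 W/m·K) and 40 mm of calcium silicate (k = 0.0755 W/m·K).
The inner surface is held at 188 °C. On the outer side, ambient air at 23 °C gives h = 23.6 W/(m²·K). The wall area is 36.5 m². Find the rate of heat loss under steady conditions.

Using the resistance-network approach (series):
R_brass = L/(kA) = 0.0031/(100×36.5) = 8.493×10^-7 K/W
R_calcium silicate = L/(kA) = 0.04/(0.0755×36.5) = 0.01452 K/W
R_outer film = 1/(h_o·A) = 1/(23.6×36.5) = 0.001161 K/W
R_total = 0.01568 K/W
Q = ΔT / R_total = 165 / 0.01568

Q ≈ 10500 W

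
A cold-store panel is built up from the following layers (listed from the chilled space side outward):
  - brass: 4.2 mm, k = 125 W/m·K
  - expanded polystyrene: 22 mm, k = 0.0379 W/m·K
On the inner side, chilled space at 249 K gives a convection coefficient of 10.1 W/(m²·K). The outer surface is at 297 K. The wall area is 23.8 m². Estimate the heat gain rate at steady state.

Using the resistance-network approach (series):
R_inner film = 1/(h_i·A) = 1/(10.1×23.8) = 0.00416 K/W
R_brass = L/(kA) = 0.0042/(125×23.8) = 1.412×10^-6 K/W
R_expanded polystyrene = L/(kA) = 0.022/(0.0379×23.8) = 0.02439 K/W
R_total = 0.02855 K/W
Q = ΔT / R_total = 48 / 0.02855

Q ≈ 1680 W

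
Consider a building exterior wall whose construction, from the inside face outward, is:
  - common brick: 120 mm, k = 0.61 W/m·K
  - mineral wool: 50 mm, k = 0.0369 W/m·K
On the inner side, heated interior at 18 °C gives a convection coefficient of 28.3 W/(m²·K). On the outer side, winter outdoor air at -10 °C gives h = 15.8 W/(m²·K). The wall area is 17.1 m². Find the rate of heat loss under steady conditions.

Using the resistance-network approach (series):
R_inner film = 1/(h_i·A) = 1/(28.3×17.1) = 0.002066 K/W
R_common brick = L/(kA) = 0.12/(0.61×17.1) = 0.0115 K/W
R_mineral wool = L/(kA) = 0.05/(0.0369×17.1) = 0.07924 K/W
R_outer film = 1/(h_o·A) = 1/(15.8×17.1) = 0.003701 K/W
R_total = 0.09651 K/W
Q = ΔT / R_total = 28 / 0.09651

Q ≈ 290 W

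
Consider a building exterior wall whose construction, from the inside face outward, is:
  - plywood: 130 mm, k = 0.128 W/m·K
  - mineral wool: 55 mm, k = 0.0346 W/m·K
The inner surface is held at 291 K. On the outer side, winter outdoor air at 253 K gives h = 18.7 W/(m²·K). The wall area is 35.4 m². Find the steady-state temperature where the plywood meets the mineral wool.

T ≈ 276 K

Using the resistance-network approach (series):
R_plywood = L/(kA) = 0.13/(0.128×35.4) = 0.02869 K/W
R_mineral wool = L/(kA) = 0.055/(0.0346×35.4) = 0.0449 K/W
R_outer film = 1/(h_o·A) = 1/(18.7×35.4) = 0.001511 K/W
R_total = 0.0751 K/W;  Q = ΔT/R_total = 38/0.0751 = 506 W
T_interface = T_inner − Q·ΣR(inner→interface) = 291 − 506×0.02869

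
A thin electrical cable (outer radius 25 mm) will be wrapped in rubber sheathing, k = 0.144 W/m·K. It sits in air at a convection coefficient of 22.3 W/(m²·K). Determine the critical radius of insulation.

r_cr ≈ 6.46 mm

For a cylinder r_cr = k/h = 0.144/22.3
r_cr = 6.46 mm; since the bare radius (25 mm) is above r_cr, any added insulation will reduce heat loss.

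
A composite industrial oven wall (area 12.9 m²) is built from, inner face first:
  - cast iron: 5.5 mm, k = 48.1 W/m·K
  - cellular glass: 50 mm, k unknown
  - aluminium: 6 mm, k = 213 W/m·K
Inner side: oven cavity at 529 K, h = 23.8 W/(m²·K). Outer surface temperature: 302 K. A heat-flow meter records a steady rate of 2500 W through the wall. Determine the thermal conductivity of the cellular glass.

Using the resistance-network approach (series):
R_inner film = 1/(h_i·A) = 1/(23.8×12.9) = 0.003257 K/W
R_cast iron = L/(kA) = 0.0055/(48.1×12.9) = 8.864×10^-6 K/W
R_aluminium = L/(kA) = 0.006/(213×12.9) = 2.184×10^-6 K/W
Sum of known resistances R_other = 0.003268 K/W
Total R = ΔT/Q = 227/2500 = 0.0908 K/W
R_cellular glass = R_total − R_other = 0.08753 K/W
k = L/(R·A) = 0.05/(0.08753×12.9)

k ≈ 0.0443 W/(m·K)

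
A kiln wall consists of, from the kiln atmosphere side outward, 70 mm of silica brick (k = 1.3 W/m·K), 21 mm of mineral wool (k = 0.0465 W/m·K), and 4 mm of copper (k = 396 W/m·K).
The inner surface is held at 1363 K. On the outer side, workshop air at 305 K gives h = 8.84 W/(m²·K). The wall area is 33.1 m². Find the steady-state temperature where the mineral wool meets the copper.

Treating each layer as a thermal resistance in series:
R_silica brick = L/(kA) = 0.07/(1.3×33.1) = 0.001627 K/W
R_mineral wool = L/(kA) = 0.021/(0.0465×33.1) = 0.01364 K/W
R_copper = L/(kA) = 0.004/(396×33.1) = 3.052×10^-7 K/W
R_outer film = 1/(h_o·A) = 1/(8.84×33.1) = 0.003418 K/W
R_total = 0.01869 K/W;  Q = ΔT/R_total = 1058/0.01869 = 56610 W
T_interface = T_inner − Q·ΣR(inner→interface) = 1363 − 56600×0.01527

T ≈ 498 K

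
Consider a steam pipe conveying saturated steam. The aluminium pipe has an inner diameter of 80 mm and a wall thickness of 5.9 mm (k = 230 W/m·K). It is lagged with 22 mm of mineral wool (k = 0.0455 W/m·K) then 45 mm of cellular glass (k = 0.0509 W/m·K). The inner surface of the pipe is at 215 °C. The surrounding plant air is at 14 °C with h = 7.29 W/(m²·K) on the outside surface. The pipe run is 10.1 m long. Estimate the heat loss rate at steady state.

Q ≈ 644 W

Per-layer cylindrical resistances, series-summed:
R_aluminium pipe wall = ln(45.9/40)/(2π×230×10.1) = 9.426×10^-6 K/W
R_mineral wool = ln(67.9/45.9)/(2π×0.0455×10.1) = 0.1356 K/W
R_cellular glass = ln(112.9/67.9)/(2π×0.0509×10.1) = 0.1574 K/W
R_outer film = 1/(h_o·2πr_oL) = 1/(7.29×2π×0.1129×10.1) = 0.01915 K/W
R_total = 0.3122 K/W
Q = ΔT/R_total = 201/0.3122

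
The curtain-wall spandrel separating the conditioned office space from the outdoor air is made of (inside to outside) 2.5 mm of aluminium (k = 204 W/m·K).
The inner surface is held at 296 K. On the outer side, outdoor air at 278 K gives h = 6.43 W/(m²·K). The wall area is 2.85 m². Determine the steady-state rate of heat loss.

Q ≈ 330 W

Thermal resistances in series:
R_aluminium = L/(kA) = 0.0025/(204×2.85) = 4.3×10^-6 K/W
R_outer film = 1/(h_o·A) = 1/(6.43×2.85) = 0.05457 K/W
R_total = 0.05457 K/W
Q = ΔT / R_total = 18 / 0.05457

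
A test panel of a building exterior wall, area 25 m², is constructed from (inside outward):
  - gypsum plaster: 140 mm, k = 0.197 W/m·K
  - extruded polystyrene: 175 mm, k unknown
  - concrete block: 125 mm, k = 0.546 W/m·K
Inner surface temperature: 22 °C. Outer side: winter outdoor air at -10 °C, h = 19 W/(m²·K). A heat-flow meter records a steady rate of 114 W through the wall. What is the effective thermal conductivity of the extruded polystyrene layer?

k ≈ 0.029 W/(m·K)

Series thermal resistances:
R_gypsum plaster = L/(kA) = 0.14/(0.197×25) = 0.02843 K/W
R_concrete block = L/(kA) = 0.125/(0.546×25) = 0.009158 K/W
R_outer film = 1/(h_o·A) = 1/(19×25) = 0.002105 K/W
Sum of known resistances R_other = 0.03969 K/W
Total R = ΔT/Q = 32/114 = 0.2807 K/W
R_extruded polystyrene = R_total − R_other = 0.241 K/W
k = L/(R·A) = 0.175/(0.241×25)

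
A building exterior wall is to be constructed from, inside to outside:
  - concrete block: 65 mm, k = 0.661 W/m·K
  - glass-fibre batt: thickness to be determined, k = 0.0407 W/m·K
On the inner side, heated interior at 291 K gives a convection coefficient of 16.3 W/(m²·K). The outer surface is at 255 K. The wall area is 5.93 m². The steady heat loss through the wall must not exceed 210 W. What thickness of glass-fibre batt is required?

Model the wall as resistances in series:
R_inner film = 1/(h_i·A) = 1/(16.3×5.93) = 0.01035 K/W
R_concrete block = L/(kA) = 0.065/(0.661×5.93) = 0.01658 K/W
Sum of the known resistances R_other = 0.02693 K/W
Required total resistance R_tot = ΔT/Q_allow = 36/210 = 0.1714 K/W
R_glass-fibre batt = R_tot − R_other = 0.1445 K/W
L = R·k·A = 0.1445×0.0407×5.93

L ≈ 34.9 mm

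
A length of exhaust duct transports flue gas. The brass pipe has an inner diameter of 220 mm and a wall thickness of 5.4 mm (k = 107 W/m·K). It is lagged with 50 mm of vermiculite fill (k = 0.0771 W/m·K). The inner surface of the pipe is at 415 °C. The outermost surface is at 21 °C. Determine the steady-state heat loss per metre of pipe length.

Cylindrical conduction, so R = ln(r₂/r₁)/(2πkL) per layer, in series:
R_brass pipe wall = ln(115.4/110)/(2π×107×1) = 7.128×10^-5 K/W
R_vermiculite fill = ln(165.4/115.4)/(2π×0.0771×1) = 0.7431 K/W
R_total = 0.7431 K/W
Q = ΔT/R_total = 394/0.7431

q′ ≈ 530 W/m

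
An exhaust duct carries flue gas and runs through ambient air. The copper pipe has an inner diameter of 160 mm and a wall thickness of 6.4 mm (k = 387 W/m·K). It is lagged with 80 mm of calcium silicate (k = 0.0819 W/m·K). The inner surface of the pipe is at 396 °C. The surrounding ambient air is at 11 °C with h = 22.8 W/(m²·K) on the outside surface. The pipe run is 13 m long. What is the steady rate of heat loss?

Cylindrical conduction, so R = ln(r₂/r₁)/(2πkL) per layer, in series:
R_copper pipe wall = ln(86.4/80)/(2π×387×13) = 2.435×10^-6 K/W
R_calcium silicate = ln(166.4/86.4)/(2π×0.0819×13) = 0.09797 K/W
R_outer film = 1/(h_o·2πr_oL) = 1/(22.8×2π×0.1664×13) = 0.003227 K/W
R_total = 0.1012 K/W
Q = ΔT/R_total = 385/0.1012

Q ≈ 3800 W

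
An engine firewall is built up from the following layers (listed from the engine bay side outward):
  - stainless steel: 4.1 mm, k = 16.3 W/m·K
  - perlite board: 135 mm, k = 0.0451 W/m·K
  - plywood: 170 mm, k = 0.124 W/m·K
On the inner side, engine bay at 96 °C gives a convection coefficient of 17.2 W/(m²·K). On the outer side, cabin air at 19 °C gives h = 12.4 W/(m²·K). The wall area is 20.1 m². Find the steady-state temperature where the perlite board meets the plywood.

T ≈ 43.8 °C

Using the resistance-network approach (series):
R_inner film = 1/(h_i·A) = 1/(17.2×20.1) = 0.002893 K/W
R_stainless steel = L/(kA) = 0.0041/(16.3×20.1) = 1.251×10^-5 K/W
R_perlite board = L/(kA) = 0.135/(0.0451×20.1) = 0.1489 K/W
R_plywood = L/(kA) = 0.17/(0.124×20.1) = 0.06821 K/W
R_outer film = 1/(h_o·A) = 1/(12.4×20.1) = 0.004012 K/W
R_total = 0.224 K/W;  Q = ΔT/R_total = 77/0.224 = 343.7 W
T_interface = T_inner − Q·ΣR(inner→interface) = 96 − 344×0.1518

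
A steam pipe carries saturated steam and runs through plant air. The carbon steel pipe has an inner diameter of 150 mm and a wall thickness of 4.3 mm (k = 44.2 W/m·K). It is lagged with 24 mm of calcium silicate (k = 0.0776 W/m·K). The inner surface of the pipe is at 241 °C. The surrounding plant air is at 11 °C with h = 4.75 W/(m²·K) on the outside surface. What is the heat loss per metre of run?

q′ ≈ 265 W/m

Treating each annulus and film as a series resistance:
R_carbon steel pipe wall = ln(79.3/75)/(2π×44.2×1) = 2.007×10^-4 K/W
R_calcium silicate = ln(103.3/79.3)/(2π×0.0776×1) = 0.5423 K/W
R_outer film = 1/(h_o·2πr_oL) = 1/(4.75×2π×0.1033×1) = 0.3244 K/W
R_total = 0.8668 K/W
Q = ΔT/R_total = 230/0.8668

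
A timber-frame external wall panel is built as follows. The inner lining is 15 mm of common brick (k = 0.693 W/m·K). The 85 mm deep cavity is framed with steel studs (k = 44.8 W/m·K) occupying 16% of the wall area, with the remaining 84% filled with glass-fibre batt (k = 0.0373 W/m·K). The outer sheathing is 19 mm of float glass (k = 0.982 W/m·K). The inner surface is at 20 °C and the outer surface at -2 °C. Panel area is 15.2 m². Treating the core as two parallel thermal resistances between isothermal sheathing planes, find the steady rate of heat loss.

Sheathing layers in series; stud and cavity paths in parallel between them.
R_inner = 0.015/(0.693×15.2) = 0.001424 K/W
R_stud  = 0.085/(44.8×0.16×15.2) = 7.801×10^-4 K/W
R_cav   = 0.085/(0.0373×0.84×15.2) = 0.1785 K/W
1/R_core = 1/R_stud + 1/R_cav → R_core = 7.768×10^-4 K/W
R_outer = 0.019/(0.982×15.2) = 0.001273 K/W
R_total = 0.003474 K/W
Q = ΔT/R_total = 22/0.003474

Q ≈ 6330 W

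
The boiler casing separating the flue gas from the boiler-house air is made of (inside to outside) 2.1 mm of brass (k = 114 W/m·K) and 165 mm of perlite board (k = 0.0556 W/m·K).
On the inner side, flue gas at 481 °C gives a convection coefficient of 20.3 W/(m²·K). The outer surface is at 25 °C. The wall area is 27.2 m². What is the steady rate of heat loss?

Series thermal resistances:
R_inner film = 1/(h_i·A) = 1/(20.3×27.2) = 0.001811 K/W
R_brass = L/(kA) = 0.0021/(114×27.2) = 6.772×10^-7 K/W
R_perlite board = L/(kA) = 0.165/(0.0556×27.2) = 0.1091 K/W
R_total = 0.1109 K/W
Q = ΔT / R_total = 456 / 0.1109

Q ≈ 4110 W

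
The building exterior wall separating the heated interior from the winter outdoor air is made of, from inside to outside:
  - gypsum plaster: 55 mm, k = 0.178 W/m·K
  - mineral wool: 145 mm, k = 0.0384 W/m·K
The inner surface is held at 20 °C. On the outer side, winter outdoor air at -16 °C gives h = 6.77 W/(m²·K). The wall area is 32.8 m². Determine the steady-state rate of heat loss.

Series thermal resistances:
R_gypsum plaster = L/(kA) = 0.055/(0.178×32.8) = 0.00942 K/W
R_mineral wool = L/(kA) = 0.145/(0.0384×32.8) = 0.1151 K/W
R_outer film = 1/(h_o·A) = 1/(6.77×32.8) = 0.004503 K/W
R_total = 0.129 K/W
Q = ΔT / R_total = 36 / 0.129

Q ≈ 279 W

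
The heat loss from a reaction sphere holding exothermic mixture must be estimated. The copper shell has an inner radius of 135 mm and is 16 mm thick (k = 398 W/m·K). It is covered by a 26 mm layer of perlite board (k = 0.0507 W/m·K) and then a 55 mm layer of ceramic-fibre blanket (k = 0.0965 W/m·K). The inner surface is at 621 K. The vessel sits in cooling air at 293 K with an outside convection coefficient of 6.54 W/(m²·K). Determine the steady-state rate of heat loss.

Each spherical layer contributes R = (1/r_i − 1/r_o)/(4πk):
R_copper shell = (1/0.135 − 1/0.151)/(4π×398) = 1.569×10^-4 K/W
R_perlite board = (1/0.151 − 1/0.177)/(4π×0.0507) = 1.527 K/W
R_ceramic-fibre blanket = (1/0.177 − 1/0.232)/(4π×0.0965) = 1.104 K/W
R_outer film = 1/(h·4πr_o²) = 1/(6.54×4π×0.232²) = 0.2261 K/W
R_total = 2.858 K/W
Q = ΔT/R_total = 328/2.858

Q ≈ 115 W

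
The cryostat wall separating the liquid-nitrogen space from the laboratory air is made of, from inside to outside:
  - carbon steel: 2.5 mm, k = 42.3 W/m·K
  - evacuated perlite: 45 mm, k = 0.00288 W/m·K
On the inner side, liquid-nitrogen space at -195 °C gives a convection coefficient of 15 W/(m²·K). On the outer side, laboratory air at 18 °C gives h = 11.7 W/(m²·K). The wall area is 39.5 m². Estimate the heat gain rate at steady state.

Thermal resistances in series:
R_inner film = 1/(h_i·A) = 1/(15×39.5) = 0.001688 K/W
R_carbon steel = L/(kA) = 0.0025/(42.3×39.5) = 1.496×10^-6 K/W
R_evacuated perlite = L/(kA) = 0.045/(0.00288×39.5) = 0.3956 K/W
R_outer film = 1/(h_o·A) = 1/(11.7×39.5) = 0.002164 K/W
R_total = 0.3994 K/W
Q = ΔT / R_total = 213 / 0.3994

Q ≈ 533 W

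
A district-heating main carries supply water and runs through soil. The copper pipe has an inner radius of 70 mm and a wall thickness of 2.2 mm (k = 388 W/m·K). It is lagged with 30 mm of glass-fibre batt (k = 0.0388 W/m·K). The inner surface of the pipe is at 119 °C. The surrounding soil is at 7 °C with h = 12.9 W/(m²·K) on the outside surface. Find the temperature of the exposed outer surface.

Radial resistances (cylindrical: R_cond = ln(r_o/r_i)/(2πkL), R_conv = 1/(h·2πrL)):
R_copper pipe wall = ln(72.2/70)/(2π×388×1) = 1.269×10^-5 K/W
R_glass-fibre batt = ln(102.2/72.2)/(2π×0.0388×1) = 1.425 K/W
R_outer film = 1/(h_o·2πr_oL) = 1/(12.9×2π×0.1022×1) = 0.1207 K/W
R_total = 1.546 K/W
Q = ΔT/R_total = 112/1.546
Q = 72.4 W/m
T_interface = T_inner − Q·ΣR(inner→interface) = 119 − 72.4×1.425

T ≈ 15.7 °C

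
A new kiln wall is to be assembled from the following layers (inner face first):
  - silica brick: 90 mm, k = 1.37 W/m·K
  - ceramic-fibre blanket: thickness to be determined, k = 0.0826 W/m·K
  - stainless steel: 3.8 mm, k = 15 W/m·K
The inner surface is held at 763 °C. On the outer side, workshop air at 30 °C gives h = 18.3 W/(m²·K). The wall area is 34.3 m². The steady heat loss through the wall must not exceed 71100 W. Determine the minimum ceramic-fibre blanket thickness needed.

Using the resistance-network approach (series):
R_silica brick = L/(kA) = 0.09/(1.37×34.3) = 0.001915 K/W
R_stainless steel = L/(kA) = 0.0038/(15×34.3) = 7.386×10^-6 K/W
R_outer film = 1/(h_o·A) = 1/(18.3×34.3) = 0.001593 K/W
Sum of the known resistances R_other = 0.003516 K/W
Required total resistance R_tot = ΔT/Q_allow = 733/71100 = 0.01031 K/W
R_ceramic-fibre blanket = R_tot − R_other = 0.006794 K/W
L = R·k·A = 0.006794×0.0826×34.3

L ≈ 19.2 mm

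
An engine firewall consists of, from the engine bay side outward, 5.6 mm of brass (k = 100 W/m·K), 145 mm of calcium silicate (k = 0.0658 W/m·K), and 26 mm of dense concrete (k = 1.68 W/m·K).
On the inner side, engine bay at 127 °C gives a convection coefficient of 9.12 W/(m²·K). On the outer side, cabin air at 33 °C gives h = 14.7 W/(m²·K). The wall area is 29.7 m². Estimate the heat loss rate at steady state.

Q ≈ 1160 W

Model the wall as resistances in series:
R_inner film = 1/(h_i·A) = 1/(9.12×29.7) = 0.003692 K/W
R_brass = L/(kA) = 0.0056/(100×29.7) = 1.886×10^-6 K/W
R_calcium silicate = L/(kA) = 0.145/(0.0658×29.7) = 0.0742 K/W
R_dense concrete = L/(kA) = 0.026/(1.68×29.7) = 5.211×10^-4 K/W
R_outer film = 1/(h_o·A) = 1/(14.7×29.7) = 0.00229 K/W
R_total = 0.0807 K/W
Q = ΔT / R_total = 94 / 0.0807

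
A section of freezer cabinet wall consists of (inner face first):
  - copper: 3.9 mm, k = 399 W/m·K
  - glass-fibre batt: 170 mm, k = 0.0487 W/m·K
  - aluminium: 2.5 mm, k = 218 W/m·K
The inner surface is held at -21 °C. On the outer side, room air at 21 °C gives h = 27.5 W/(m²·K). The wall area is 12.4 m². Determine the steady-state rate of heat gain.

Treating each layer as a thermal resistance in series:
R_copper = L/(kA) = 0.0039/(399×12.4) = 7.883×10^-7 K/W
R_glass-fibre batt = L/(kA) = 0.17/(0.0487×12.4) = 0.2815 K/W
R_aluminium = L/(kA) = 0.0025/(218×12.4) = 9.248×10^-7 K/W
R_outer film = 1/(h_o·A) = 1/(27.5×12.4) = 0.002933 K/W
R_total = 0.2844 K/W
Q = ΔT / R_total = 42 / 0.2844

Q ≈ 148 W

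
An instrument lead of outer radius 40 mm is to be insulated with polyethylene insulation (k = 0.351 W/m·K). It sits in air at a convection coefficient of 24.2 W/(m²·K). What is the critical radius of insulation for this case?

For a cylinder r_cr = k/h = 0.351/24.2
r_cr = 14.5 mm; since the bare radius (40 mm) is above r_cr, any added insulation will reduce heat loss.

r_cr ≈ 14.5 mm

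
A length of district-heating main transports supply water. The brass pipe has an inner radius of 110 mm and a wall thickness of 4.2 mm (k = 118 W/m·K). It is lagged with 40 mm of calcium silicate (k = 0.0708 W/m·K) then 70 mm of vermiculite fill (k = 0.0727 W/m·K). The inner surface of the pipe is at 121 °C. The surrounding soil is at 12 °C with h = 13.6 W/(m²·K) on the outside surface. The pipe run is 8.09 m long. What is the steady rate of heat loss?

For a radial system each layer contributes R = ln(r_out/r_in)/(2πkL); films add R = 1/(hA).
R_brass pipe wall = ln(114.2/110)/(2π×118×8.09) = 6.247×10^-6 K/W
R_calcium silicate = ln(154.2/114.2)/(2π×0.0708×8.09) = 0.08344 K/W
R_vermiculite fill = ln(224.2/154.2)/(2π×0.0727×8.09) = 0.1013 K/W
R_outer film = 1/(h_o·2πr_oL) = 1/(13.6×2π×0.2242×8.09) = 0.006452 K/W
R_total = 0.1912 K/W
Q = ΔT/R_total = 109/0.1912

Q ≈ 570 W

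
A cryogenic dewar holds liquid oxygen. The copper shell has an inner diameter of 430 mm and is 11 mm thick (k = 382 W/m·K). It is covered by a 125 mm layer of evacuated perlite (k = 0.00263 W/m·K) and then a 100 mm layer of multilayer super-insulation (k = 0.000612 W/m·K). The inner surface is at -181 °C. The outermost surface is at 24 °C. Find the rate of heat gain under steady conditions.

Radial (spherical) resistances in series:
R_copper shell = (1/0.215 − 1/0.226)/(4π×382) = 4.716×10^-5 K/W
R_evacuated perlite = (1/0.226 − 1/0.351)/(4π×0.00263) = 47.68 K/W
R_multilayer super-insulation = (1/0.351 − 1/0.451)/(4π×0.000612) = 82.14 K/W
R_total = 129.8 K/W
Q = ΔT/R_total = 205/129.8

Q ≈ 1.58 W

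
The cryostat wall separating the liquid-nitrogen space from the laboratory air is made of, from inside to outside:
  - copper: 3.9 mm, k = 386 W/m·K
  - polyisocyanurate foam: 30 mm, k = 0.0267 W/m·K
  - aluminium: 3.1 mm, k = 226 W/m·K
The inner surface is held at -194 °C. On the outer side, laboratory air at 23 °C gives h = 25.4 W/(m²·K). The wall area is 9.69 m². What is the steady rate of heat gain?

Q ≈ 1810 W

Thermal resistances in series:
R_copper = L/(kA) = 0.0039/(386×9.69) = 1.043×10^-6 K/W
R_polyisocyanurate foam = L/(kA) = 0.03/(0.0267×9.69) = 0.116 K/W
R_aluminium = L/(kA) = 0.0031/(226×9.69) = 1.416×10^-6 K/W
R_outer film = 1/(h_o·A) = 1/(25.4×9.69) = 0.004063 K/W
R_total = 0.12 K/W
Q = ΔT / R_total = 217 / 0.12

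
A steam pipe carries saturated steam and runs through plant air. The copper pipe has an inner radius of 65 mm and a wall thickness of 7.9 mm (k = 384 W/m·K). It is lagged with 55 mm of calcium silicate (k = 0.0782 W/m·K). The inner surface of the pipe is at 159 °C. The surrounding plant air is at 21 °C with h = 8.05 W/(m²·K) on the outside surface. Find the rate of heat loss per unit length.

q′ ≈ 106 W/m

Per-layer cylindrical resistances, series-summed:
R_copper pipe wall = ln(72.9/65)/(2π×384×1) = 4.754×10^-5 K/W
R_calcium silicate = ln(127.9/72.9)/(2π×0.0782×1) = 1.144 K/W
R_outer film = 1/(h_o·2πr_oL) = 1/(8.05×2π×0.1279×1) = 0.1546 K/W
R_total = 1.299 K/W
Q = ΔT/R_total = 138/1.299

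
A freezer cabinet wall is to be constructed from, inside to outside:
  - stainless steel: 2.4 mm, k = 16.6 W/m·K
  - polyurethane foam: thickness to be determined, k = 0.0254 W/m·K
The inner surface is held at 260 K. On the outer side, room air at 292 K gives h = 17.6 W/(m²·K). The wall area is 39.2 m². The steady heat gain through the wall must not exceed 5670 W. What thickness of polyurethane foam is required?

Thermal resistances in series:
R_stainless steel = L/(kA) = 0.0024/(16.6×39.2) = 3.688×10^-6 K/W
R_outer film = 1/(h_o·A) = 1/(17.6×39.2) = 0.001449 K/W
Sum of the known resistances R_other = 0.001453 K/W
Required total resistance R_tot = ΔT/Q_allow = 32/5670 = 0.005644 K/W
R_polyurethane foam = R_tot − R_other = 0.004191 K/W
L = R·k·A = 0.004191×0.0254×39.2

L ≈ 4.17 mm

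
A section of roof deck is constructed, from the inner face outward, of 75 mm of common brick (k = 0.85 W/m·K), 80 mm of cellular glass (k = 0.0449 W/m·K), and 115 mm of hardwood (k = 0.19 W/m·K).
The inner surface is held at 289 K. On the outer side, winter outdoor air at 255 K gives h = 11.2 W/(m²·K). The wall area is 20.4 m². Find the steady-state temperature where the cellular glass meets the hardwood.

T ≈ 264 K

Using the resistance-network approach (series):
R_common brick = L/(kA) = 0.075/(0.85×20.4) = 0.004325 K/W
R_cellular glass = L/(kA) = 0.08/(0.0449×20.4) = 0.08734 K/W
R_hardwood = L/(kA) = 0.115/(0.19×20.4) = 0.02967 K/W
R_outer film = 1/(h_o·A) = 1/(11.2×20.4) = 0.004377 K/W
R_total = 0.1257 K/W;  Q = ΔT/R_total = 34/0.1257 = 270.5 W
T_interface = T_inner − Q·ΣR(inner→interface) = 289 − 270×0.09167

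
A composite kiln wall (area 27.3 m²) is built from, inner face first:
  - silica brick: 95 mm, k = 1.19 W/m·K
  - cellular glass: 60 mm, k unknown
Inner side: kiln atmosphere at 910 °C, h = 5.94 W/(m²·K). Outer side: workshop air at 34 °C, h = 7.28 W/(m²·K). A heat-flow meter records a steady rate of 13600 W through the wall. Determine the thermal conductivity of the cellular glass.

k ≈ 0.0437 W/(m·K)

Series thermal resistances:
R_inner film = 1/(h_i·A) = 1/(5.94×27.3) = 0.006167 K/W
R_silica brick = L/(kA) = 0.095/(1.19×27.3) = 0.002924 K/W
R_outer film = 1/(h_o·A) = 1/(7.28×27.3) = 0.005032 K/W
Sum of known resistances R_other = 0.01412 K/W
Total R = ΔT/Q = 876/13600 = 0.06441 K/W
R_cellular glass = R_total − R_other = 0.05029 K/W
k = L/(R·A) = 0.06/(0.05029×27.3)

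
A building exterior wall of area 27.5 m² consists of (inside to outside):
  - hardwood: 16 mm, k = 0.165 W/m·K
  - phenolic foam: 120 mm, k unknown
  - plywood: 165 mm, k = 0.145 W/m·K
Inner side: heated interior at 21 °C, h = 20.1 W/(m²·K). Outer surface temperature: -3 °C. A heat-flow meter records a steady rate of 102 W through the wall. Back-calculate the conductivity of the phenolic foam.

Model the wall as resistances in series:
R_inner film = 1/(h_i·A) = 1/(20.1×27.5) = 0.001809 K/W
R_hardwood = L/(kA) = 0.016/(0.165×27.5) = 0.003526 K/W
R_plywood = L/(kA) = 0.165/(0.145×27.5) = 0.04138 K/W
Sum of known resistances R_other = 0.04671 K/W
Total R = ΔT/Q = 24/102 = 0.2353 K/W
R_phenolic foam = R_total − R_other = 0.1886 K/W
k = L/(R·A) = 0.12/(0.1886×27.5)

k ≈ 0.0231 W/(m·K)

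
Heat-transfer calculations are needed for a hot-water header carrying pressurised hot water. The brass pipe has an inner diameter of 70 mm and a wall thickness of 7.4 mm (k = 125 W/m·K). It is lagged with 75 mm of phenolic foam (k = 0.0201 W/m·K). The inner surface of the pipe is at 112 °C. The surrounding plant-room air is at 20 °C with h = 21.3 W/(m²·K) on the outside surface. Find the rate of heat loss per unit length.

q′ ≈ 11.3 W/m

For a radial system each layer contributes R = ln(r_out/r_in)/(2πkL); films add R = 1/(hA).
R_brass pipe wall = ln(42.4/35)/(2π×125×1) = 2.442×10^-4 K/W
R_phenolic foam = ln(117.4/42.4)/(2π×0.0201×1) = 8.064 K/W
R_outer film = 1/(h_o·2πr_oL) = 1/(21.3×2π×0.1174×1) = 0.06365 K/W
R_total = 8.128 K/W
Q = ΔT/R_total = 92/8.128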